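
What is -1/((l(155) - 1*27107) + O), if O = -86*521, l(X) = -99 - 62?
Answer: 1/72074 ≈ 1.3875e-5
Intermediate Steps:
l(X) = -161
O = -44806
-1/((l(155) - 1*27107) + O) = -1/((-161 - 1*27107) - 44806) = -1/((-161 - 27107) - 44806) = -1/(-27268 - 44806) = -1/(-72074) = -1*(-1/72074) = 1/72074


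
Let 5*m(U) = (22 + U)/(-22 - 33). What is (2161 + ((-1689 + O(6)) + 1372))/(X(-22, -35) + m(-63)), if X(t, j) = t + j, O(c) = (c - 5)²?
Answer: -507375/15634 ≈ -32.453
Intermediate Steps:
O(c) = (-5 + c)²
m(U) = -2/25 - U/275 (m(U) = ((22 + U)/(-22 - 33))/5 = ((22 + U)/(-55))/5 = ((22 + U)*(-1/55))/5 = (-⅖ - U/55)/5 = -2/25 - U/275)
X(t, j) = j + t
(2161 + ((-1689 + O(6)) + 1372))/(X(-22, -35) + m(-63)) = (2161 + ((-1689 + (-5 + 6)²) + 1372))/((-35 - 22) + (-2/25 - 1/275*(-63))) = (2161 + ((-1689 + 1²) + 1372))/(-57 + (-2/25 + 63/275)) = (2161 + ((-1689 + 1) + 1372))/(-57 + 41/275) = (2161 + (-1688 + 1372))/(-15634/275) = (2161 - 316)*(-275/15634) = 1845*(-275/15634) = -507375/15634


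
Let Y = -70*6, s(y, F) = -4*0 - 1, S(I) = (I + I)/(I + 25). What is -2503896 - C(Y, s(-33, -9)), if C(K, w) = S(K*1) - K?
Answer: -197841132/79 ≈ -2.5043e+6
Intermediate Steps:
S(I) = 2*I/(25 + I) (S(I) = (2*I)/(25 + I) = 2*I/(25 + I))
s(y, F) = -1 (s(y, F) = 0 - 1 = -1)
Y = -420
C(K, w) = -K + 2*K/(25 + K) (C(K, w) = 2*(K*1)/(25 + K*1) - K = 2*K/(25 + K) - K = -K + 2*K/(25 + K))
-2503896 - C(Y, s(-33, -9)) = -2503896 - (-420)*(-23 - 1*(-420))/(25 - 420) = -2503896 - (-420)*(-23 + 420)/(-395) = -2503896 - (-420)*(-1)*397/395 = -2503896 - 1*33348/79 = -2503896 - 33348/79 = -197841132/79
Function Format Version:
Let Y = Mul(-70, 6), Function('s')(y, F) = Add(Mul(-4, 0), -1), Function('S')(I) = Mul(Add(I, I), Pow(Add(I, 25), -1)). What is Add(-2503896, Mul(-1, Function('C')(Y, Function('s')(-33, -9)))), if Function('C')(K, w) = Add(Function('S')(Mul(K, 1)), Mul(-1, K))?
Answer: Rational(-197841132, 79) ≈ -2.5043e+6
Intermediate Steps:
Function('S')(I) = Mul(2, I, Pow(Add(25, I), -1)) (Function('S')(I) = Mul(Mul(2, I), Pow(Add(25, I), -1)) = Mul(2, I, Pow(Add(25, I), -1)))
Function('s')(y, F) = -1 (Function('s')(y, F) = Add(0, -1) = -1)
Y = -420
Function('C')(K, w) = Add(Mul(-1, K), Mul(2, K, Pow(Add(25, K), -1))) (Function('C')(K, w) = Add(Mul(2, Mul(K, 1), Pow(Add(25, Mul(K, 1)), -1)), Mul(-1, K)) = Add(Mul(2, K, Pow(Add(25, K), -1)), Mul(-1, K)) = Add(Mul(-1, K), Mul(2, K, Pow(Add(25, K), -1))))
Add(-2503896, Mul(-1, Function('C')(Y, Function('s')(-33, -9)))) = Add(-2503896, Mul(-1, Mul(-420, Pow(Add(25, -420), -1), Add(-23, Mul(-1, -420))))) = Add(-2503896, Mul(-1, Mul(-420, Pow(-395, -1), Add(-23, 420)))) = Add(-2503896, Mul(-1, Mul(-420, Rational(-1, 395), 397))) = Add(-2503896, Mul(-1, Rational(33348, 79))) = Add(-2503896, Rational(-33348, 79)) = Rational(-197841132, 79)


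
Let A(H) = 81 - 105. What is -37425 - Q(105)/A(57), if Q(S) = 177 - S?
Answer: -37422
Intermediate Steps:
A(H) = -24
-37425 - Q(105)/A(57) = -37425 - (177 - 1*105)/(-24) = -37425 - (177 - 105)*(-1)/24 = -37425 - 72*(-1)/24 = -37425 - 1*(-3) = -37425 + 3 = -37422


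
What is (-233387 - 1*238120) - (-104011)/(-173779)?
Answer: -81938118964/173779 ≈ -4.7151e+5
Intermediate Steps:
(-233387 - 1*238120) - (-104011)/(-173779) = (-233387 - 238120) - (-104011)*(-1)/173779 = -471507 - 1*104011/173779 = -471507 - 104011/173779 = -81938118964/173779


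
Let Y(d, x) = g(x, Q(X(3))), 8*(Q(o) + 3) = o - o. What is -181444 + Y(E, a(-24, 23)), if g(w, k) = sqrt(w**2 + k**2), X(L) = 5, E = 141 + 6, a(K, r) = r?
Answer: -181444 + sqrt(538) ≈ -1.8142e+5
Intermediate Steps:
E = 147
Q(o) = -3 (Q(o) = -3 + (o - o)/8 = -3 + (1/8)*0 = -3 + 0 = -3)
g(w, k) = sqrt(k**2 + w**2)
Y(d, x) = sqrt(9 + x**2) (Y(d, x) = sqrt((-3)**2 + x**2) = sqrt(9 + x**2))
-181444 + Y(E, a(-24, 23)) = -181444 + sqrt(9 + 23**2) = -181444 + sqrt(9 + 529) = -181444 + sqrt(538)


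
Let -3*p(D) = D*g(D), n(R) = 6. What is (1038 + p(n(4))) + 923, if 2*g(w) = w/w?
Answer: 1960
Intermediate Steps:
g(w) = ½ (g(w) = (w/w)/2 = (½)*1 = ½)
p(D) = -D/6 (p(D) = -D/(3*2) = -D/6)
(1038 + p(n(4))) + 923 = (1038 - ⅙*6) + 923 = (1038 - 1) + 923 = 1037 + 923 = 1960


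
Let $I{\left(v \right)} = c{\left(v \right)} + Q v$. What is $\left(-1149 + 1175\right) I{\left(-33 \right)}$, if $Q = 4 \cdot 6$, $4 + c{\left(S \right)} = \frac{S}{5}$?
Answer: $- \frac{104338}{5} \approx -20868.0$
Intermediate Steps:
$c{\left(S \right)} = -4 + \frac{S}{5}$
$Q = 24$
$I{\left(v \right)} = -4 + \frac{121 v}{5}$ ($I{\left(v \right)} = \left(-4 + \frac{v}{5}\right) + 24 v = -4 + \frac{121 v}{5}$)
$\left(-1149 + 1175\right) I{\left(-33 \right)} = \left(-1149 + 1175\right) \left(-4 + \frac{121}{5} \left(-33\right)\right) = 26 \left(-4 - \frac{3993}{5}\right) = 26 \left(- \frac{4013}{5}\right) = - \frac{104338}{5}$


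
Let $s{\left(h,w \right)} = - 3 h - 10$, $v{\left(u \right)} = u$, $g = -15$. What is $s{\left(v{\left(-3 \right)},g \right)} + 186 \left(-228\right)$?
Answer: $-42409$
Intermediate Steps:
$s{\left(h,w \right)} = -10 - 3 h$
$s{\left(v{\left(-3 \right)},g \right)} + 186 \left(-228\right) = \left(-10 - -9\right) + 186 \left(-228\right) = \left(-10 + 9\right) - 42408 = -1 - 42408 = -42409$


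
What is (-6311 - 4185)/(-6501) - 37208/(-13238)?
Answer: 190417628/43030119 ≈ 4.4252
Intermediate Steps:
(-6311 - 4185)/(-6501) - 37208/(-13238) = -10496*(-1/6501) - 37208*(-1/13238) = 10496/6501 + 18604/6619 = 190417628/43030119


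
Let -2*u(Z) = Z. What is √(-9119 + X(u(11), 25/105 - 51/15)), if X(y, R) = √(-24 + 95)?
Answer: √(-9119 + √71) ≈ 95.449*I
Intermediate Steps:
u(Z) = -Z/2
X(y, R) = √71
√(-9119 + X(u(11), 25/105 - 51/15)) = √(-9119 + √71)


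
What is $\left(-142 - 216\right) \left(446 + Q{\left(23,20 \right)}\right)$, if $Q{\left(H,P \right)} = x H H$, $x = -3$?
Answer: $408478$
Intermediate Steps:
$Q{\left(H,P \right)} = - 3 H^{2}$ ($Q{\left(H,P \right)} = - 3 H H = - 3 H^{2}$)
$\left(-142 - 216\right) \left(446 + Q{\left(23,20 \right)}\right) = \left(-142 - 216\right) \left(446 - 3 \cdot 23^{2}\right) = - 358 \left(446 - 1587\right) = \left(-358\right) \left(-1141\right) = 408478$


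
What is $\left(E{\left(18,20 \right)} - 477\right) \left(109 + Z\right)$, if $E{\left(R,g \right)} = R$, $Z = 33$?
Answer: $-65178$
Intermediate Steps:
$\left(E{\left(18,20 \right)} - 477\right) \left(109 + Z\right) = \left(18 - 477\right) \left(109 + 33\right) = \left(-459\right) 142 = -65178$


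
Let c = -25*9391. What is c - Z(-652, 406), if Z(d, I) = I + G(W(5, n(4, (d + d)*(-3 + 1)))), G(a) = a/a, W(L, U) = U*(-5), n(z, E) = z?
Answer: -235182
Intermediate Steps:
W(L, U) = -5*U
G(a) = 1
c = -234775
Z(d, I) = 1 + I (Z(d, I) = I + 1 = 1 + I)
c - Z(-652, 406) = -234775 - (1 + 406) = -234775 - 1*407 = -234775 - 407 = -235182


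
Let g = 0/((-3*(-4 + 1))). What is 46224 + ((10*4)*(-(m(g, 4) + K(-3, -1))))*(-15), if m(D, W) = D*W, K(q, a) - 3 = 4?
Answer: 50424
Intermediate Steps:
g = 0 (g = 0/((-3*(-3))) = 0/9 = 0*(1/9) = 0)
K(q, a) = 7 (K(q, a) = 3 + 4 = 7)
46224 + ((10*4)*(-(m(g, 4) + K(-3, -1))))*(-15) = 46224 + ((10*4)*(-(0*4 + 7)))*(-15) = 46224 + (40*(-(0 + 7)))*(-15) = 46224 + (40*(-1*7))*(-15) = 46224 + (40*(-7))*(-15) = 46224 - 280*(-15) = 46224 + 4200 = 50424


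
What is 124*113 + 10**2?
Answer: 14112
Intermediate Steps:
124*113 + 10**2 = 14012 + 100 = 14112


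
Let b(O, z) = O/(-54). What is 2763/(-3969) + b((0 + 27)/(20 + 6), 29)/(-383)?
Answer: -6113771/8782956 ≈ -0.69609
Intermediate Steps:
b(O, z) = -O/54 (b(O, z) = O*(-1/54) = -O/54)
2763/(-3969) + b((0 + 27)/(20 + 6), 29)/(-383) = 2763/(-3969) - (0 + 27)/(54*(20 + 6))/(-383) = 2763*(-1/3969) - 1/(2*26)*(-1/383) = -307/441 - 1/(2*26)*(-1/383) = -307/441 - 1/54*27/26*(-1/383) = -307/441 - 1/52*(-1/383) = -307/441 + 1/19916 = -6113771/8782956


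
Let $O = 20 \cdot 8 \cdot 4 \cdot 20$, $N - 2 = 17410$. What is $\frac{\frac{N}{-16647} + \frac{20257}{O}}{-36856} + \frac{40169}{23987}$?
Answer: $\frac{6185448801748377}{3693685439795200} \approx 1.6746$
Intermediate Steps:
$N = 17412$ ($N = 2 + 17410 = 17412$)
$O = 12800$ ($O = 20 \cdot 32 \cdot 20 = 640 \cdot 20 = 12800$)
$\frac{\frac{N}{-16647} + \frac{20257}{O}}{-36856} + \frac{40169}{23987} = \frac{\frac{17412}{-16647} + \frac{20257}{12800}}{-36856} + \frac{40169}{23987} = \left(17412 \left(- \frac{1}{16647}\right) + 20257 \cdot \frac{1}{12800}\right) \left(- \frac{1}{36856}\right) + 40169 \cdot \frac{1}{23987} = \left(- \frac{5804}{5549} + \frac{20257}{12800}\right) \left(- \frac{1}{36856}\right) + \frac{40169}{23987} = \frac{38114893}{71027200} \left(- \frac{1}{36856}\right) + \frac{40169}{23987} = - \frac{38114893}{2617778483200} + \frac{40169}{23987} = \frac{6185448801748377}{3693685439795200}$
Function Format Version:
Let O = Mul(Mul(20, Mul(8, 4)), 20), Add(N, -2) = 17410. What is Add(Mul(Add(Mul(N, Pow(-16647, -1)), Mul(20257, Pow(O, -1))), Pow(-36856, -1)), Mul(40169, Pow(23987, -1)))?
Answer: Rational(6185448801748377, 3693685439795200) ≈ 1.6746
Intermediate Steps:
N = 17412 (N = Add(2, 17410) = 17412)
O = 12800 (O = Mul(Mul(20, 32), 20) = Mul(640, 20) = 12800)
Add(Mul(Add(Mul(N, Pow(-16647, -1)), Mul(20257, Pow(O, -1))), Pow(-36856, -1)), Mul(40169, Pow(23987, -1))) = Add(Mul(Add(Mul(17412, Pow(-16647, -1)), Mul(20257, Pow(12800, -1))), Pow(-36856, -1)), Mul(40169, Pow(23987, -1))) = Add(Mul(Add(Mul(17412, Rational(-1, 16647)), Mul(20257, Rational(1, 12800))), Rational(-1, 36856)), Mul(40169, Rational(1, 23987))) = Add(Mul(Add(Rational(-5804, 5549), Rational(20257, 12800)), Rational(-1, 36856)), Rational(40169, 23987)) = Add(Mul(Rational(38114893, 71027200), Rational(-1, 36856)), Rational(40169, 23987)) = Add(Rational(-38114893, 2617778483200), Rational(40169, 23987)) = Rational(6185448801748377, 3693685439795200)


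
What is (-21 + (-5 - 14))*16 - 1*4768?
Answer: -5408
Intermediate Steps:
(-21 + (-5 - 14))*16 - 1*4768 = (-21 - 19)*16 - 4768 = -40*16 - 4768 = -640 - 4768 = -5408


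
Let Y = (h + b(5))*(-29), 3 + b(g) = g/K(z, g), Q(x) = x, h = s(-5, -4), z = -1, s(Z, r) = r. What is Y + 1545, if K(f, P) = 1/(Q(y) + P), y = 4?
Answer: 443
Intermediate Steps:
h = -4
K(f, P) = 1/(4 + P)
b(g) = -3 + g*(4 + g) (b(g) = -3 + g/(1/(4 + g)) = -3 + g*(4 + g))
Y = -1102 (Y = (-4 + (-3 + 5*(4 + 5)))*(-29) = (-4 + (-3 + 5*9))*(-29) = (-4 + (-3 + 45))*(-29) = (-4 + 42)*(-29) = 38*(-29) = -1102)
Y + 1545 = -1102 + 1545 = 443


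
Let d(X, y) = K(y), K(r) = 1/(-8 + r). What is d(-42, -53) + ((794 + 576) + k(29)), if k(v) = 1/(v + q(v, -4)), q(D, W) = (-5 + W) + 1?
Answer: 1755010/1281 ≈ 1370.0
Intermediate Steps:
q(D, W) = -4 + W
k(v) = 1/(-8 + v) (k(v) = 1/(v + (-4 - 4)) = 1/(v - 8) = 1/(-8 + v))
d(X, y) = 1/(-8 + y)
d(-42, -53) + ((794 + 576) + k(29)) = 1/(-8 - 53) + ((794 + 576) + 1/(-8 + 29)) = 1/(-61) + (1370 + 1/21) = -1/61 + (1370 + 1/21) = -1/61 + 28771/21 = 1755010/1281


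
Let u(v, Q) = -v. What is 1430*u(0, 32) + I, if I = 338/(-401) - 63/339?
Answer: -46615/45313 ≈ -1.0287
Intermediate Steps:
I = -46615/45313 (I = 338*(-1/401) - 63*1/339 = -338/401 - 21/113 = -46615/45313 ≈ -1.0287)
1430*u(0, 32) + I = 1430*(-1*0) - 46615/45313 = 1430*0 - 46615/45313 = 0 - 46615/45313 = -46615/45313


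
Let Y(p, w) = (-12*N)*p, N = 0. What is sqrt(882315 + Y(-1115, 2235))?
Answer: 3*sqrt(98035) ≈ 939.32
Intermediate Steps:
Y(p, w) = 0 (Y(p, w) = (-12*0)*p = 0*p = 0)
sqrt(882315 + Y(-1115, 2235)) = sqrt(882315 + 0) = sqrt(882315) = 3*sqrt(98035)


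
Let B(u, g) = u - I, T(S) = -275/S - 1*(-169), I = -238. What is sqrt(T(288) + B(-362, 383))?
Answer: sqrt(25370)/24 ≈ 6.6367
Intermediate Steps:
T(S) = 169 - 275/S (T(S) = -275/S + 169 = 169 - 275/S)
B(u, g) = 238 + u (B(u, g) = u - 1*(-238) = u + 238 = 238 + u)
sqrt(T(288) + B(-362, 383)) = sqrt((169 - 275/288) + (238 - 362)) = sqrt((169 - 275*1/288) - 124) = sqrt((169 - 275/288) - 124) = sqrt(48397/288 - 124) = sqrt(12685/288) = sqrt(25370)/24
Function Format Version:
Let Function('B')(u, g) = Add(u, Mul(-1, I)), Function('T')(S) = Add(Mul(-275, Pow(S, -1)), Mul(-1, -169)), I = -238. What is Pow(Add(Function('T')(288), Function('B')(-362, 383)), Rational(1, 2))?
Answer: Mul(Rational(1, 24), Pow(25370, Rational(1, 2))) ≈ 6.6367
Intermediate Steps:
Function('T')(S) = Add(169, Mul(-275, Pow(S, -1))) (Function('T')(S) = Add(Mul(-275, Pow(S, -1)), 169) = Add(169, Mul(-275, Pow(S, -1))))
Function('B')(u, g) = Add(238, u) (Function('B')(u, g) = Add(u, Mul(-1, -238)) = Add(u, 238) = Add(238, u))
Pow(Add(Function('T')(288), Function('B')(-362, 383)), Rational(1, 2)) = Pow(Add(Add(169, Mul(-275, Pow(288, -1))), Add(238, -362)), Rational(1, 2)) = Pow(Add(Add(169, Mul(-275, Rational(1, 288))), -124), Rational(1, 2)) = Pow(Add(Add(169, Rational(-275, 288)), -124), Rational(1, 2)) = Pow(Add(Rational(48397, 288), -124), Rational(1, 2)) = Pow(Rational(12685, 288), Rational(1, 2)) = Mul(Rational(1, 24), Pow(25370, Rational(1, 2)))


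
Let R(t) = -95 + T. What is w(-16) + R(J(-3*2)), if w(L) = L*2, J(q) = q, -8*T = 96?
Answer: -139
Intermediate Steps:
T = -12 (T = -1/8*96 = -12)
R(t) = -107 (R(t) = -95 - 12 = -107)
w(L) = 2*L
w(-16) + R(J(-3*2)) = 2*(-16) - 107 = -32 - 107 = -139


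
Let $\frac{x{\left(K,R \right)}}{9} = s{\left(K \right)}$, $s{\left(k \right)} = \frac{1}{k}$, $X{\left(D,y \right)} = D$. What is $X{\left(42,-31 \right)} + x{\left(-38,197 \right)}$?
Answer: $\frac{1587}{38} \approx 41.763$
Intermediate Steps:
$x{\left(K,R \right)} = \frac{9}{K}$
$X{\left(42,-31 \right)} + x{\left(-38,197 \right)} = 42 + \frac{9}{-38} = 42 + 9 \left(- \frac{1}{38}\right) = 42 - \frac{9}{38} = \frac{1587}{38}$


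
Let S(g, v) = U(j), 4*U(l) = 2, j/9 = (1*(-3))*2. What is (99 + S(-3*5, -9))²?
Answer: 39601/4 ≈ 9900.3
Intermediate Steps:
j = -54 (j = 9*((1*(-3))*2) = 9*(-3*2) = 9*(-6) = -54)
U(l) = ½ (U(l) = (¼)*2 = ½)
S(g, v) = ½
(99 + S(-3*5, -9))² = (99 + ½)² = (199/2)² = 39601/4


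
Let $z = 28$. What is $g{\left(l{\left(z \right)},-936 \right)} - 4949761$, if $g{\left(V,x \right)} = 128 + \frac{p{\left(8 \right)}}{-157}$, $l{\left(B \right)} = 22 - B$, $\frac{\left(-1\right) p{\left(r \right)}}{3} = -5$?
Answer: $- \frac{777092396}{157} \approx -4.9496 \cdot 10^{6}$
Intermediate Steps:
$p{\left(r \right)} = 15$ ($p{\left(r \right)} = \left(-3\right) \left(-5\right) = 15$)
$g{\left(V,x \right)} = \frac{20081}{157}$ ($g{\left(V,x \right)} = 128 + \frac{15}{-157} = 128 + 15 \left(- \frac{1}{157}\right) = 128 - \frac{15}{157} = \frac{20081}{157}$)
$g{\left(l{\left(z \right)},-936 \right)} - 4949761 = \frac{20081}{157} - 4949761 = - \frac{777092396}{157}$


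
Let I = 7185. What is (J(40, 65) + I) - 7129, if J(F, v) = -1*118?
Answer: -62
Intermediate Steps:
J(F, v) = -118
(J(40, 65) + I) - 7129 = (-118 + 7185) - 7129 = 7067 - 7129 = -62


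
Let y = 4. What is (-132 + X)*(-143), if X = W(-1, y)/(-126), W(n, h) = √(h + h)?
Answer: 18876 + 143*√2/63 ≈ 18879.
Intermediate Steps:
W(n, h) = √2*√h (W(n, h) = √(2*h) = √2*√h)
X = -√2/63 (X = (√2*√4)/(-126) = (√2*2)*(-1/126) = (2*√2)*(-1/126) = -√2/63 ≈ -0.022448)
(-132 + X)*(-143) = (-132 - √2/63)*(-143) = 18876 + 143*√2/63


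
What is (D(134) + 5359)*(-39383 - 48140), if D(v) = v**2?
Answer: -2040598745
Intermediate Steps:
(D(134) + 5359)*(-39383 - 48140) = (134**2 + 5359)*(-39383 - 48140) = (17956 + 5359)*(-87523) = 23315*(-87523) = -2040598745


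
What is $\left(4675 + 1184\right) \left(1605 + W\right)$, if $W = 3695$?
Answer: $31052700$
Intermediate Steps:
$\left(4675 + 1184\right) \left(1605 + W\right) = \left(4675 + 1184\right) \left(1605 + 3695\right) = 5859 \cdot 5300 = 31052700$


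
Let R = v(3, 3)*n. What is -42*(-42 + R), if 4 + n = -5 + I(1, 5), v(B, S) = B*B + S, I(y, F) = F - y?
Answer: 4284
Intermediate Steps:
v(B, S) = S + B² (v(B, S) = B² + S = S + B²)
n = -5 (n = -4 + (-5 + (5 - 1*1)) = -4 + (-5 + (5 - 1)) = -4 + (-5 + 4) = -4 - 1 = -5)
R = -60 (R = (3 + 3²)*(-5) = (3 + 9)*(-5) = 12*(-5) = -60)
-42*(-42 + R) = -42*(-42 - 60) = -42*(-102) = 4284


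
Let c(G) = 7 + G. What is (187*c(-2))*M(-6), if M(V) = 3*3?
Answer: 8415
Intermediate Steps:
M(V) = 9
(187*c(-2))*M(-6) = (187*(7 - 2))*9 = (187*5)*9 = 935*9 = 8415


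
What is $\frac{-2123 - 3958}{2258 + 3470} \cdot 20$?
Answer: $- \frac{30405}{1432} \approx -21.233$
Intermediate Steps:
$\frac{-2123 - 3958}{2258 + 3470} \cdot 20 = - \frac{6081}{5728} \cdot 20 = \left(-6081\right) \frac{1}{5728} \cdot 20 = \left(- \frac{6081}{5728}\right) 20 = - \frac{30405}{1432}$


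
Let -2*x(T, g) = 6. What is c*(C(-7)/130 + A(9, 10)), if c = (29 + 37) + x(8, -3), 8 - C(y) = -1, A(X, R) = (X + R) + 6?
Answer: 205317/130 ≈ 1579.4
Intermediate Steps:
A(X, R) = 6 + R + X (A(X, R) = (R + X) + 6 = 6 + R + X)
C(y) = 9 (C(y) = 8 - 1*(-1) = 8 + 1 = 9)
x(T, g) = -3 (x(T, g) = -1/2*6 = -3)
c = 63 (c = (29 + 37) - 3 = 66 - 3 = 63)
c*(C(-7)/130 + A(9, 10)) = 63*(9/130 + (6 + 10 + 9)) = 63*(9*(1/130) + 25) = 63*(9/130 + 25) = 63*(3259/130) = 205317/130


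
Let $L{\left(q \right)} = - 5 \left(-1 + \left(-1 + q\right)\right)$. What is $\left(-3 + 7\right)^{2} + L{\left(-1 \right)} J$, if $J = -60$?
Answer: $-884$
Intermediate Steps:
$L{\left(q \right)} = 10 - 5 q$ ($L{\left(q \right)} = - 5 \left(-2 + q\right) = 10 - 5 q$)
$\left(-3 + 7\right)^{2} + L{\left(-1 \right)} J = \left(-3 + 7\right)^{2} + \left(10 - -5\right) \left(-60\right) = 4^{2} + \left(10 + 5\right) \left(-60\right) = 16 + 15 \left(-60\right) = 16 - 900 = -884$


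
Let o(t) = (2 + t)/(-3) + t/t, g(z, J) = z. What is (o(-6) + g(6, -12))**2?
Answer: 625/9 ≈ 69.444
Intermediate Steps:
o(t) = 1/3 - t/3 (o(t) = (2 + t)*(-1/3) + 1 = (-2/3 - t/3) + 1 = 1/3 - t/3)
(o(-6) + g(6, -12))**2 = ((1/3 - 1/3*(-6)) + 6)**2 = ((1/3 + 2) + 6)**2 = (7/3 + 6)**2 = (25/3)**2 = 625/9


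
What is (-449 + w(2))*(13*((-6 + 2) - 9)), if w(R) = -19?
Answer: 79092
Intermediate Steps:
(-449 + w(2))*(13*((-6 + 2) - 9)) = (-449 - 19)*(13*((-6 + 2) - 9)) = -6084*(-4 - 9) = -6084*(-13) = -468*(-169) = 79092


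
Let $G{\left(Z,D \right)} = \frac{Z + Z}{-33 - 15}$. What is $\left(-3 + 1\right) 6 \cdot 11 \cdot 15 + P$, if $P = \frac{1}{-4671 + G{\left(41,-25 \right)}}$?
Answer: $- \frac{222047124}{112145} \approx -1980.0$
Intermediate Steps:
$G{\left(Z,D \right)} = - \frac{Z}{24}$ ($G{\left(Z,D \right)} = \frac{2 Z}{-48} = 2 Z \left(- \frac{1}{48}\right) = - \frac{Z}{24}$)
$P = - \frac{24}{112145}$ ($P = \frac{1}{-4671 - \frac{41}{24}} = \frac{1}{- \frac{112145}{24}} = - \frac{24}{112145} \approx -0.00021401$)
$\left(-3 + 1\right) 6 \cdot 11 \cdot 15 + P = \left(-3 + 1\right) 6 \cdot 11 \cdot 15 - \frac{24}{112145} = \left(-2\right) 6 \cdot 11 \cdot 15 - \frac{24}{112145} = \left(-12\right) 11 \cdot 15 - \frac{24}{112145} = \left(-132\right) 15 - \frac{24}{112145} = -1980 - \frac{24}{112145} = - \frac{222047124}{112145}$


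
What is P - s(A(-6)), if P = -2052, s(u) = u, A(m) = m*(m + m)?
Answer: -2124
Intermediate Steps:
A(m) = 2*m**2 (A(m) = m*(2*m) = 2*m**2)
P - s(A(-6)) = -2052 - 2*(-6)**2 = -2052 - 2*36 = -2052 - 1*72 = -2052 - 72 = -2124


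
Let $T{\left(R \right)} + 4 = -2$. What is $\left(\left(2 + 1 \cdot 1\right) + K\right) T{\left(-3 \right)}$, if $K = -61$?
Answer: $348$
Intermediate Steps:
$T{\left(R \right)} = -6$ ($T{\left(R \right)} = -4 - 2 = -6$)
$\left(\left(2 + 1 \cdot 1\right) + K\right) T{\left(-3 \right)} = \left(\left(2 + 1 \cdot 1\right) - 61\right) \left(-6\right) = \left(\left(2 + 1\right) - 61\right) \left(-6\right) = \left(3 - 61\right) \left(-6\right) = \left(-58\right) \left(-6\right) = 348$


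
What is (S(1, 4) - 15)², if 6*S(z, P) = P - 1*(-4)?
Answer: 1681/9 ≈ 186.78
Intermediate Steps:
S(z, P) = ⅔ + P/6 (S(z, P) = (P - 1*(-4))/6 = (P + 4)/6 = (4 + P)/6 = ⅔ + P/6)
(S(1, 4) - 15)² = ((⅔ + (⅙)*4) - 15)² = ((⅔ + ⅔) - 15)² = (4/3 - 15)² = (-41/3)² = 1681/9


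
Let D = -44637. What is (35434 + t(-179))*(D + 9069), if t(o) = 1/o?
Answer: -225596620080/179 ≈ -1.2603e+9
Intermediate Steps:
(35434 + t(-179))*(D + 9069) = (35434 + 1/(-179))*(-44637 + 9069) = (35434 - 1/179)*(-35568) = (6342685/179)*(-35568) = -225596620080/179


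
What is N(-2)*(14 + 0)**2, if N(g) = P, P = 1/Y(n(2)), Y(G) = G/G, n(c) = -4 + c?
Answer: 196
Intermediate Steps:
Y(G) = 1
P = 1 (P = 1/1 = 1)
N(g) = 1
N(-2)*(14 + 0)**2 = 1*(14 + 0)**2 = 1*14**2 = 1*196 = 196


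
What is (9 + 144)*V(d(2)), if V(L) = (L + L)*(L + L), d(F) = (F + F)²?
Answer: 156672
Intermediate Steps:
d(F) = 4*F² (d(F) = (2*F)² = 4*F²)
V(L) = 4*L² (V(L) = (2*L)*(2*L) = 4*L²)
(9 + 144)*V(d(2)) = (9 + 144)*(4*(4*2²)²) = 153*(4*(4*4)²) = 153*(4*16²) = 153*(4*256) = 153*1024 = 156672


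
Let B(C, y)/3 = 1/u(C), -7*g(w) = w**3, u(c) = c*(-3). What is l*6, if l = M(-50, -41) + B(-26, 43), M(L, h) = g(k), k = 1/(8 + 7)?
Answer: 23599/102375 ≈ 0.23052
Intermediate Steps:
u(c) = -3*c
k = 1/15 ≈ 0.066667
g(w) = -w**3/7
B(C, y) = -1/C (B(C, y) = 3/((-3*C)) = 3*(-1/(3*C)) = -1/C)
M(L, h) = -1/23625 (M(L, h) = -(1/15)**3/7 = -1/7*1/3375 = -1/23625)
l = 23599/614250 (l = -1/23625 - 1/(-26) = -1/23625 - 1*(-1/26) = -1/23625 + 1/26 = 23599/614250 ≈ 0.038419)
l*6 = (23599/614250)*6 = 23599/102375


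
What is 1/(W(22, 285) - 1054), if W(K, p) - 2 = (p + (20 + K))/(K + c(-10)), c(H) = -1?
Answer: -7/7255 ≈ -0.00096485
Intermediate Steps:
W(K, p) = 2 + (20 + K + p)/(-1 + K) (W(K, p) = 2 + (p + (20 + K))/(K - 1) = 2 + (20 + K + p)/(-1 + K))
1/(W(22, 285) - 1054) = 1/((18 + 285 + 3*22)/(-1 + 22) - 1054) = 1/((18 + 285 + 66)/21 - 1054) = 1/((1/21)*369 - 1054) = 1/(123/7 - 1054) = 1/(-7255/7) = -7/7255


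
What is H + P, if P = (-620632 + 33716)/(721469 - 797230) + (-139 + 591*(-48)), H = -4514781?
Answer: -344203455252/75761 ≈ -4.5433e+6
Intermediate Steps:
P = -2159131911/75761 (P = -586916/(-75761) + (-139 - 28368) = -586916*(-1/75761) - 28507 = 586916/75761 - 28507 = -2159131911/75761 ≈ -28499.)
H + P = -4514781 - 2159131911/75761 = -344203455252/75761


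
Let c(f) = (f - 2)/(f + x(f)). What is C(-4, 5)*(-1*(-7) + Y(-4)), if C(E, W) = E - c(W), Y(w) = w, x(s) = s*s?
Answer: -123/10 ≈ -12.300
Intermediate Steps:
x(s) = s**2
c(f) = (-2 + f)/(f + f**2) (c(f) = (f - 2)/(f + f**2) = (-2 + f)/(f + f**2))
C(E, W) = E - (-2 + W)/(W*(1 + W))
C(-4, 5)*(-1*(-7) + Y(-4)) = ((2 - 1*5 - 4*5*(1 + 5))/(5*(1 + 5)))*(-1*(-7) - 4) = ((1/5)*(2 - 5 - 4*5*6)/6)*(7 - 4) = ((1/5)*(1/6)*(2 - 5 - 120))*3 = ((1/5)*(1/6)*(-123))*3 = -41/10*3 = -123/10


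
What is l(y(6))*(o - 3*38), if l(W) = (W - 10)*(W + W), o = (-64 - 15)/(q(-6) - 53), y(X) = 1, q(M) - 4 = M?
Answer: 111438/55 ≈ 2026.1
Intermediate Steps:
q(M) = 4 + M
o = 79/55 (o = (-64 - 15)/((4 - 6) - 53) = -79/(-2 - 53) = -79/(-55) = -79*(-1/55) = 79/55 ≈ 1.4364)
l(W) = 2*W*(-10 + W) (l(W) = (-10 + W)*(2*W) = 2*W*(-10 + W))
l(y(6))*(o - 3*38) = (2*1*(-10 + 1))*(79/55 - 3*38) = (2*1*(-9))*(79/55 - 114) = -18*(-6191/55) = 111438/55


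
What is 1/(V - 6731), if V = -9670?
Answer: -1/16401 ≈ -6.0972e-5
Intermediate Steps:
1/(V - 6731) = 1/(-9670 - 6731) = 1/(-16401) = -1/16401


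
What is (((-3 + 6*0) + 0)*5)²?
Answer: 225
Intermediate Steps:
(((-3 + 6*0) + 0)*5)² = (((-3 + 0) + 0)*5)² = ((-3 + 0)*5)² = (-3*5)² = (-15)² = 225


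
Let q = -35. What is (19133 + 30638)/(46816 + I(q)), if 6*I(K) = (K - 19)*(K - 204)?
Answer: 49771/48967 ≈ 1.0164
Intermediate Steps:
I(K) = (-204 + K)*(-19 + K)/6 (I(K) = ((K - 19)*(K - 204))/6 = ((-19 + K)*(-204 + K))/6 = ((-204 + K)*(-19 + K))/6 = (-204 + K)*(-19 + K)/6)
(19133 + 30638)/(46816 + I(q)) = (19133 + 30638)/(46816 + (646 - 223/6*(-35) + (⅙)*(-35)²)) = 49771/(46816 + (646 + 7805/6 + (⅙)*1225)) = 49771/(46816 + (646 + 7805/6 + 1225/6)) = 49771/(46816 + 2151) = 49771/48967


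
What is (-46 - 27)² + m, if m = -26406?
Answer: -21077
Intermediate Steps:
(-46 - 27)² + m = (-46 - 27)² - 26406 = (-73)² - 26406 = 5329 - 26406 = -21077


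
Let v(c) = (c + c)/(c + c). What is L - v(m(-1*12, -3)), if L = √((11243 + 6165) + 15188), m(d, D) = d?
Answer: -1 + 2*√8149 ≈ 179.54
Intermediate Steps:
v(c) = 1 (v(c) = (2*c)/((2*c)) = (2*c)*(1/(2*c)) = 1)
L = 2*√8149 (L = √(17408 + 15188) = √32596 = 2*√8149 ≈ 180.54)
L - v(m(-1*12, -3)) = 2*√8149 - 1*1 = 2*√8149 - 1 = -1 + 2*√8149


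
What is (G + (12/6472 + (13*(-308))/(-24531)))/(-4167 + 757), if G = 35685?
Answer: -21790546543/2082259212 ≈ -10.465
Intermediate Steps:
(G + (12/6472 + (13*(-308))/(-24531)))/(-4167 + 757) = (35685 + (12/6472 + (13*(-308))/(-24531)))/(-4167 + 757) = (35685 + (12*(1/6472) - 4004*(-1/24531)))/(-3410) = (35685 + (3/1618 + 308/1887))*(-1/3410) = (35685 + 504005/3053166)*(-1/3410) = (108952732715/3053166)*(-1/3410) = -21790546543/2082259212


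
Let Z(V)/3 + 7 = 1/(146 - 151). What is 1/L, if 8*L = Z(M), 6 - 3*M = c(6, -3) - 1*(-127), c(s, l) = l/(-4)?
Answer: -10/27 ≈ -0.37037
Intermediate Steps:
c(s, l) = -l/4 (c(s, l) = l*(-1/4) = -l/4)
M = -487/12 (M = 2 - (-1/4*(-3) - 1*(-127))/3 = 2 - (3/4 + 127)/3 = 2 - 1/3*511/4 = 2 - 511/12 = -487/12 ≈ -40.583)
Z(V) = -108/5 (Z(V) = -21 + 3/(146 - 151) = -21 + 3/(-5) = -21 + 3*(-1/5) = -21 - 3/5 = -108/5)
L = -27/10 (L = (1/8)*(-108/5) = -27/10 ≈ -2.7000)
1/L = 1/(-27/10) = -10/27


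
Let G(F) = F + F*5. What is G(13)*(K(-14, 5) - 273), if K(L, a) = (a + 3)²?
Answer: -16302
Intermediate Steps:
K(L, a) = (3 + a)²
G(F) = 6*F (G(F) = F + 5*F = 6*F)
G(13)*(K(-14, 5) - 273) = (6*13)*((3 + 5)² - 273) = 78*(8² - 273) = 78*(64 - 273) = 78*(-209) = -16302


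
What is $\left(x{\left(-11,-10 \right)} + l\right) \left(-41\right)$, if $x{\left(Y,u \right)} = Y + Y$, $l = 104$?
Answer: $-3362$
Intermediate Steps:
$x{\left(Y,u \right)} = 2 Y$
$\left(x{\left(-11,-10 \right)} + l\right) \left(-41\right) = \left(2 \left(-11\right) + 104\right) \left(-41\right) = \left(-22 + 104\right) \left(-41\right) = 82 \left(-41\right) = -3362$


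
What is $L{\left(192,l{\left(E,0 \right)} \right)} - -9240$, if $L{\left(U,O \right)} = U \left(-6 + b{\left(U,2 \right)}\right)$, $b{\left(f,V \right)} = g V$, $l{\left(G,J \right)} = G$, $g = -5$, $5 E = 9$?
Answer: $6168$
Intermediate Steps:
$E = \frac{9}{5}$ ($E = \frac{1}{5} \cdot 9 = \frac{9}{5} \approx 1.8$)
$b{\left(f,V \right)} = - 5 V$
$L{\left(U,O \right)} = - 16 U$ ($L{\left(U,O \right)} = U \left(-6 - 10\right) = U \left(-16\right) = - 16 U$)
$L{\left(192,l{\left(E,0 \right)} \right)} - -9240 = \left(-16\right) 192 - -9240 = -3072 + 9240 = 6168$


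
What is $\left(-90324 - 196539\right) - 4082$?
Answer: $-290945$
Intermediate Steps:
$\left(-90324 - 196539\right) - 4082 = -286863 - 4082 = -290945$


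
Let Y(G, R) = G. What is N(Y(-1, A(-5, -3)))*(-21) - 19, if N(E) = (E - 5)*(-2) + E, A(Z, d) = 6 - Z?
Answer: -250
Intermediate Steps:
N(E) = 10 - E (N(E) = (-5 + E)*(-2) + E = (10 - 2*E) + E = 10 - E)
N(Y(-1, A(-5, -3)))*(-21) - 19 = (10 - 1*(-1))*(-21) - 19 = (10 + 1)*(-21) - 19 = 11*(-21) - 19 = -231 - 19 = -250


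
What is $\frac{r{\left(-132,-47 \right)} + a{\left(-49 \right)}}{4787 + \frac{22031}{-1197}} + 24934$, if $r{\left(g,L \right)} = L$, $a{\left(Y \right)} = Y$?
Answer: $\frac{17790419570}{713501} \approx 24934.0$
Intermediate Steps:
$\frac{r{\left(-132,-47 \right)} + a{\left(-49 \right)}}{4787 + \frac{22031}{-1197}} + 24934 = \frac{-47 - 49}{4787 + \frac{22031}{-1197}} + 24934 = - \frac{96}{4787 + 22031 \left(- \frac{1}{1197}\right)} + 24934 = - \frac{96}{4787 - \frac{22031}{1197}} + 24934 = - \frac{96}{\frac{5708008}{1197}} + 24934 = \left(-96\right) \frac{1197}{5708008} + 24934 = - \frac{14364}{713501} + 24934 = \frac{17790419570}{713501}$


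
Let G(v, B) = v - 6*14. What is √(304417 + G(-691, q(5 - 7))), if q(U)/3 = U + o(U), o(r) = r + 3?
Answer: 3*√33738 ≈ 551.04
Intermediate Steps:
o(r) = 3 + r
q(U) = 9 + 6*U (q(U) = 3*(U + (3 + U)) = 3*(3 + 2*U) = 9 + 6*U)
G(v, B) = -84 + v (G(v, B) = v - 84 = -84 + v)
√(304417 + G(-691, q(5 - 7))) = √(304417 + (-84 - 691)) = √(304417 - 775) = √303642 = 3*√33738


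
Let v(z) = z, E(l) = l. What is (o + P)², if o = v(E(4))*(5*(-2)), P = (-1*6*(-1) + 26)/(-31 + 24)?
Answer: 97344/49 ≈ 1986.6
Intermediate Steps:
P = -32/7 (P = (-6*(-1) + 26)/(-7) = (6 + 26)*(-⅐) = 32*(-⅐) = -32/7 ≈ -4.5714)
o = -40 (o = 4*(5*(-2)) = 4*(-10) = -40)
(o + P)² = (-40 - 32/7)² = (-312/7)² = 97344/49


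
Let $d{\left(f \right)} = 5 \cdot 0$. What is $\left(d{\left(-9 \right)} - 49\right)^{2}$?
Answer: $2401$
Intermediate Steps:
$d{\left(f \right)} = 0$
$\left(d{\left(-9 \right)} - 49\right)^{2} = \left(0 - 49\right)^{2} = \left(-49\right)^{2} = 2401$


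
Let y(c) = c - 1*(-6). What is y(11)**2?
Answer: 289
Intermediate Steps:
y(c) = 6 + c (y(c) = c + 6 = 6 + c)
y(11)**2 = (6 + 11)**2 = 17**2 = 289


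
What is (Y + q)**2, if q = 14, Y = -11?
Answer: 9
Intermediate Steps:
(Y + q)**2 = (-11 + 14)**2 = 3**2 = 9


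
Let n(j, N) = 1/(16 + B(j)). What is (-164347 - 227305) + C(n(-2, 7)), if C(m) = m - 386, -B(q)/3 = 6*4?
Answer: -21954129/56 ≈ -3.9204e+5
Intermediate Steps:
B(q) = -72 (B(q) = -18*4 = -3*24 = -72)
n(j, N) = -1/56 (n(j, N) = 1/(16 - 72) = 1/(-56) = -1/56)
C(m) = -386 + m
(-164347 - 227305) + C(n(-2, 7)) = (-164347 - 227305) + (-386 - 1/56) = -391652 - 21617/56 = -21954129/56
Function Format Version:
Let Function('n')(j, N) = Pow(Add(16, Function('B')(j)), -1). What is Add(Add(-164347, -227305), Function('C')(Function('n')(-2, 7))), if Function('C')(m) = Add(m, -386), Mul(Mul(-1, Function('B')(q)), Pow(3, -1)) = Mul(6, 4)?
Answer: Rational(-21954129, 56) ≈ -3.9204e+5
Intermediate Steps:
Function('B')(q) = -72 (Function('B')(q) = Mul(-3, Mul(6, 4)) = Mul(-3, 24) = -72)
Function('n')(j, N) = Rational(-1, 56) (Function('n')(j, N) = Pow(Add(16, -72), -1) = Pow(-56, -1) = Rational(-1, 56))
Function('C')(m) = Add(-386, m)
Add(Add(-164347, -227305), Function('C')(Function('n')(-2, 7))) = Add(Add(-164347, -227305), Add(-386, Rational(-1, 56))) = Add(-391652, Rational(-21617, 56)) = Rational(-21954129, 56)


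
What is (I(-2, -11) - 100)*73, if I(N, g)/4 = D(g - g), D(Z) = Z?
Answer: -7300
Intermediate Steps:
I(N, g) = 0 (I(N, g) = 4*(g - g) = 4*0 = 0)
(I(-2, -11) - 100)*73 = (0 - 100)*73 = -100*73 = -7300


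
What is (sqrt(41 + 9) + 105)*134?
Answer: 14070 + 670*sqrt(2) ≈ 15018.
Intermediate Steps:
(sqrt(41 + 9) + 105)*134 = (sqrt(50) + 105)*134 = (5*sqrt(2) + 105)*134 = (105 + 5*sqrt(2))*134 = 14070 + 670*sqrt(2)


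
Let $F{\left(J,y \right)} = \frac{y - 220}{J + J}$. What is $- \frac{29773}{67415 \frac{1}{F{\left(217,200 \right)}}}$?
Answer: $\frac{59546}{2925811} \approx 0.020352$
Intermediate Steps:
$F{\left(J,y \right)} = \frac{-220 + y}{2 J}$
$- \frac{29773}{67415 \frac{1}{F{\left(217,200 \right)}}} = - \frac{29773}{67415 \frac{1}{\frac{1}{2} \cdot \frac{1}{217} \left(-220 + 200\right)}} = - \frac{29773}{67415 \frac{1}{\frac{1}{2} \cdot \frac{1}{217} \left(-20\right)}} = - \frac{29773}{67415 \frac{1}{- \frac{10}{217}}} = - \frac{29773}{67415 \left(- \frac{217}{10}\right)} = - \frac{29773}{- \frac{2925811}{2}} = \left(-29773\right) \left(- \frac{2}{2925811}\right) = \frac{59546}{2925811}$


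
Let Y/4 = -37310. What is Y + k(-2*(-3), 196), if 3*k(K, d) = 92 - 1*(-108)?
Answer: -447520/3 ≈ -1.4917e+5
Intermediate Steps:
k(K, d) = 200/3 (k(K, d) = (92 - 1*(-108))/3 = (92 + 108)/3 = (⅓)*200 = 200/3)
Y = -149240 (Y = 4*(-37310) = -149240)
Y + k(-2*(-3), 196) = -149240 + 200/3 = -447520/3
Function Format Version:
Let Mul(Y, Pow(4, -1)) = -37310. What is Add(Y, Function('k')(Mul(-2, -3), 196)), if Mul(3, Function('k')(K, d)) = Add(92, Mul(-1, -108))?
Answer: Rational(-447520, 3) ≈ -1.4917e+5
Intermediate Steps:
Function('k')(K, d) = Rational(200, 3) (Function('k')(K, d) = Mul(Rational(1, 3), Add(92, Mul(-1, -108))) = Mul(Rational(1, 3), Add(92, 108)) = Mul(Rational(1, 3), 200) = Rational(200, 3))
Y = -149240 (Y = Mul(4, -37310) = -149240)
Add(Y, Function('k')(Mul(-2, -3), 196)) = Add(-149240, Rational(200, 3)) = Rational(-447520, 3)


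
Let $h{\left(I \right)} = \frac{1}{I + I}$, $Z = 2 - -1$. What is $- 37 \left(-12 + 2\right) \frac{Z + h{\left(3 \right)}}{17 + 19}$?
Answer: $\frac{3515}{108} \approx 32.546$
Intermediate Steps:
$Z = 3$ ($Z = 2 + 1 = 3$)
$h{\left(I \right)} = \frac{1}{2 I}$
$- 37 \left(-12 + 2\right) \frac{Z + h{\left(3 \right)}}{17 + 19} = - 37 \left(-12 + 2\right) \frac{3 + \frac{1}{2 \cdot 3}}{17 + 19} = \left(-37\right) \left(-10\right) \frac{3 + \frac{1}{2} \cdot \frac{1}{3}}{36} = 370 \left(3 + \frac{1}{6}\right) \frac{1}{36} = 370 \cdot \frac{19}{6} \cdot \frac{1}{36} = 370 \cdot \frac{19}{216} = \frac{3515}{108}$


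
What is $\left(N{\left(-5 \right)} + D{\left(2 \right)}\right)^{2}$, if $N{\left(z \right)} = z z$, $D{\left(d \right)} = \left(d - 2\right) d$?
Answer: $625$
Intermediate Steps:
$D{\left(d \right)} = d \left(-2 + d\right)$ ($D{\left(d \right)} = \left(-2 + d\right) d = d \left(-2 + d\right)$)
$N{\left(z \right)} = z^{2}$
$\left(N{\left(-5 \right)} + D{\left(2 \right)}\right)^{2} = \left(\left(-5\right)^{2} + 2 \left(-2 + 2\right)\right)^{2} = \left(25 + 2 \cdot 0\right)^{2} = \left(25 + 0\right)^{2} = 25^{2} = 625$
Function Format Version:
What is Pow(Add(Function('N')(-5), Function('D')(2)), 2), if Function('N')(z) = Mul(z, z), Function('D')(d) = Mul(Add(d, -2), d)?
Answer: 625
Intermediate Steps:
Function('D')(d) = Mul(d, Add(-2, d)) (Function('D')(d) = Mul(Add(-2, d), d) = Mul(d, Add(-2, d)))
Function('N')(z) = Pow(z, 2)
Pow(Add(Function('N')(-5), Function('D')(2)), 2) = Pow(Add(Pow(-5, 2), Mul(2, Add(-2, 2))), 2) = Pow(Add(25, Mul(2, 0)), 2) = Pow(Add(25, 0), 2) = Pow(25, 2) = 625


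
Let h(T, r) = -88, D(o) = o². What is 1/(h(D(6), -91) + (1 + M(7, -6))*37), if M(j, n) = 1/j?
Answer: -7/320 ≈ -0.021875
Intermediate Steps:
1/(h(D(6), -91) + (1 + M(7, -6))*37) = 1/(-88 + (1 + 1/7)*37) = 1/(-88 + (1 + ⅐)*37) = 1/(-88 + (8/7)*37) = 1/(-88 + 296/7) = 1/(-320/7) = -7/320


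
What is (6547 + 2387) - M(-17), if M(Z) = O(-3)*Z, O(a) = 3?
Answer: 8985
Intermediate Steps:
M(Z) = 3*Z
(6547 + 2387) - M(-17) = (6547 + 2387) - 3*(-17) = 8934 - 1*(-51) = 8934 + 51 = 8985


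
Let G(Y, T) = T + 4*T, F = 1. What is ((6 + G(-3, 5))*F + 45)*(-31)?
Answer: -2356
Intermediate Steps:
G(Y, T) = 5*T
((6 + G(-3, 5))*F + 45)*(-31) = ((6 + 5*5)*1 + 45)*(-31) = ((6 + 25)*1 + 45)*(-31) = (31*1 + 45)*(-31) = (31 + 45)*(-31) = 76*(-31) = -2356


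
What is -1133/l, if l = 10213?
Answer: -1133/10213 ≈ -0.11094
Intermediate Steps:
-1133/l = -1133/10213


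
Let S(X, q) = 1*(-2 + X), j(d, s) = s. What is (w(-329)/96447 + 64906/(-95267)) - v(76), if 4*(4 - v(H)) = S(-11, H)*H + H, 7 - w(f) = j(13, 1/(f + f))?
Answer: -1406754988828031/6045846357642 ≈ -232.68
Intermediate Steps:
w(f) = 7 - 1/(2*f) (w(f) = 7 - 1/(f + f) = 7 - 1/(2*f))
S(X, q) = -2 + X
v(H) = 4 + 3*H (v(H) = 4 - ((-2 - 11)*H + H)/4 = 4 - (-13*H + H)/4 = 4 - (-3)*H = 4 + 3*H)
(w(-329)/96447 + 64906/(-95267)) - v(76) = ((7 - ½/(-329))/96447 + 64906/(-95267)) - (4 + 3*76) = ((7 - ½*(-1/329))*(1/96447) + 64906*(-1/95267)) - (4 + 228) = ((7 + 1/658)*(1/96447) - 64906/95267) - 1*232 = ((4607/658)*(1/96447) - 64906/95267) - 232 = (4607/63462126 - 64906/95267) - 232 = -4118633855087/6045846357642 - 232 = -1406754988828031/6045846357642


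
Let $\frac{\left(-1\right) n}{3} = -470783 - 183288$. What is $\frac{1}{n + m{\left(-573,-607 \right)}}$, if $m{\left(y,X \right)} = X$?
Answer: $\frac{1}{1961606} \approx 5.0979 \cdot 10^{-7}$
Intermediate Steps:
$n = 1962213$ ($n = - 3 \left(-470783 - 183288\right) = \left(-3\right) \left(-654071\right) = 1962213$)
$\frac{1}{n + m{\left(-573,-607 \right)}} = \frac{1}{1962213 - 607} = \frac{1}{1961606}$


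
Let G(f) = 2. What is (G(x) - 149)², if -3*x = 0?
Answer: 21609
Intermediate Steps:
x = 0 (x = -⅓*0 = 0)
(G(x) - 149)² = (2 - 149)² = (-147)² = 21609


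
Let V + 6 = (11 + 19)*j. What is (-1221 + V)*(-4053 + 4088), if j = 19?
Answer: -22995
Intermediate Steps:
V = 564 (V = -6 + (11 + 19)*19 = -6 + 30*19 = -6 + 570 = 564)
(-1221 + V)*(-4053 + 4088) = (-1221 + 564)*(-4053 + 4088) = -657*35 = -22995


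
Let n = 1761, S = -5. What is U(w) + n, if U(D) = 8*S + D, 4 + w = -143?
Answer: 1574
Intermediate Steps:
w = -147 (w = -4 - 143 = -147)
U(D) = -40 + D (U(D) = 8*(-5) + D = -40 + D)
U(w) + n = (-40 - 147) + 1761 = -187 + 1761 = 1574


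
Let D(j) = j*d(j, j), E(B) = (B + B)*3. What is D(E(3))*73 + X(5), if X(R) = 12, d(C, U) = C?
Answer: 23664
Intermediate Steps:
E(B) = 6*B (E(B) = (2*B)*3 = 6*B)
D(j) = j**2 (D(j) = j*j = j**2)
D(E(3))*73 + X(5) = (6*3)**2*73 + 12 = 18**2*73 + 12 = 324*73 + 12 = 23652 + 12 = 23664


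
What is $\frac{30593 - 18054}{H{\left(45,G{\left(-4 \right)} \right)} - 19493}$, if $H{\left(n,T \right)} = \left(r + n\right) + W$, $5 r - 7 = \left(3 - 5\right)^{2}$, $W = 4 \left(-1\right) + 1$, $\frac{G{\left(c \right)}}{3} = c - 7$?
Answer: $- \frac{62695}{97244} \approx -0.64472$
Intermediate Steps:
$G{\left(c \right)} = -21 + 3 c$ ($G{\left(c \right)} = 3 \left(c - 7\right) = 3 \left(-7 + c\right) = -21 + 3 c$)
$W = -3$ ($W = -4 + 1 = -3$)
$r = \frac{11}{5}$ ($r = \frac{7}{5} + \frac{\left(3 - 5\right)^{2}}{5} = \frac{7}{5} + \frac{\left(-2\right)^{2}}{5} = \frac{7}{5} + \frac{1}{5} \cdot 4 = \frac{7}{5} + \frac{4}{5} = \frac{11}{5} \approx 2.2$)
$H{\left(n,T \right)} = - \frac{4}{5} + n$ ($H{\left(n,T \right)} = \left(\frac{11}{5} + n\right) - 3 = - \frac{4}{5} + n$)
$\frac{30593 - 18054}{H{\left(45,G{\left(-4 \right)} \right)} - 19493} = \frac{30593 - 18054}{\left(- \frac{4}{5} + 45\right) - 19493} = \frac{12539}{\frac{221}{5} - 19493} = \frac{12539}{- \frac{97244}{5}} = 12539 \left(- \frac{5}{97244}\right) = - \frac{62695}{97244}$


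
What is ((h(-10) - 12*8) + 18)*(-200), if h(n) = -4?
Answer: 16400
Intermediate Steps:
((h(-10) - 12*8) + 18)*(-200) = ((-4 - 12*8) + 18)*(-200) = ((-4 - 96) + 18)*(-200) = (-100 + 18)*(-200) = -82*(-200) = 16400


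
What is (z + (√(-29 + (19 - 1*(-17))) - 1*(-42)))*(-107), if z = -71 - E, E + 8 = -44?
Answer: -2461 - 107*√7 ≈ -2744.1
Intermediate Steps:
E = -52 (E = -8 - 44 = -52)
z = -19 (z = -71 - 1*(-52) = -71 + 52 = -19)
(z + (√(-29 + (19 - 1*(-17))) - 1*(-42)))*(-107) = (-19 + (√(-29 + (19 - 1*(-17))) - 1*(-42)))*(-107) = (-19 + (√(-29 + (19 + 17)) + 42))*(-107) = (-19 + (√(-29 + 36) + 42))*(-107) = (-19 + (√7 + 42))*(-107) = (-19 + (42 + √7))*(-107) = (23 + √7)*(-107) = -2461 - 107*√7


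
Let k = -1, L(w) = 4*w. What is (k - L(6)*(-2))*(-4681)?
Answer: -220007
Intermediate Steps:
(k - L(6)*(-2))*(-4681) = (-1 - 4*6*(-2))*(-4681) = (-1 - 24*(-2))*(-4681) = (-1 - 1*(-48))*(-4681) = (-1 + 48)*(-4681) = 47*(-4681) = -220007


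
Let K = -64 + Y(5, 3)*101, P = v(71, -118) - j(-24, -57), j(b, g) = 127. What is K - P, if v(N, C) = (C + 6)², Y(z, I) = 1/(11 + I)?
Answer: -174633/14 ≈ -12474.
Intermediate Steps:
v(N, C) = (6 + C)²
P = 12417 (P = (6 - 118)² - 1*127 = (-112)² - 127 = 12544 - 127 = 12417)
K = -795/14 (K = -64 + 101/(11 + 3) = -64 + 101/14 = -795/14 ≈ -56.786)
K - P = -795/14 - 1*12417 = -795/14 - 12417 = -174633/14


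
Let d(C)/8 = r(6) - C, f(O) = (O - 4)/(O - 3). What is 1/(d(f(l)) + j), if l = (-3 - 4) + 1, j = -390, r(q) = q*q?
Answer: -9/998 ≈ -0.0090180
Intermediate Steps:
r(q) = q²
l = -6 (l = -7 + 1 = -6)
f(O) = (-4 + O)/(-3 + O)
d(C) = 288 - 8*C (d(C) = 8*(6² - C) = 8*(36 - C) = 288 - 8*C)
1/(d(f(l)) + j) = 1/((288 - 8*(-4 - 6)/(-3 - 6)) - 390) = 1/((288 - 8*(-10)/(-9)) - 390) = 1/((288 - (-8)*(-10)/9) - 390) = 1/((288 - 8*10/9) - 390) = 1/((288 - 80/9) - 390) = 1/(2512/9 - 390) = 1/(-998/9) = -9/998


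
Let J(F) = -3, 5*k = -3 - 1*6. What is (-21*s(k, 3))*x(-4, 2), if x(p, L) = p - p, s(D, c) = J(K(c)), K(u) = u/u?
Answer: 0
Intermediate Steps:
k = -9/5 (k = (-3 - 1*6)/5 = (-3 - 6)/5 = (⅕)*(-9) = -9/5 ≈ -1.8000)
K(u) = 1
s(D, c) = -3
x(p, L) = 0
(-21*s(k, 3))*x(-4, 2) = -21*(-3)*0 = 63*0 = 0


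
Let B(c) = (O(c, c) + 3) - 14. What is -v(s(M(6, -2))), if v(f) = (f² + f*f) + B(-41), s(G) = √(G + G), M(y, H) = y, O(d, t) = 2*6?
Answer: -25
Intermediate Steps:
O(d, t) = 12
s(G) = √2*√G (s(G) = √(2*G) = √2*√G)
B(c) = 1 (B(c) = (12 + 3) - 14 = 15 - 14 = 1)
v(f) = 1 + 2*f² (v(f) = (f² + f*f) + 1 = (f² + f²) + 1 = 2*f² + 1 = 1 + 2*f²)
-v(s(M(6, -2))) = -(1 + 2*(√2*√6)²) = -(1 + 2*(2*√3)²) = -(1 + 2*12) = -(1 + 24) = -1*25 = -25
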